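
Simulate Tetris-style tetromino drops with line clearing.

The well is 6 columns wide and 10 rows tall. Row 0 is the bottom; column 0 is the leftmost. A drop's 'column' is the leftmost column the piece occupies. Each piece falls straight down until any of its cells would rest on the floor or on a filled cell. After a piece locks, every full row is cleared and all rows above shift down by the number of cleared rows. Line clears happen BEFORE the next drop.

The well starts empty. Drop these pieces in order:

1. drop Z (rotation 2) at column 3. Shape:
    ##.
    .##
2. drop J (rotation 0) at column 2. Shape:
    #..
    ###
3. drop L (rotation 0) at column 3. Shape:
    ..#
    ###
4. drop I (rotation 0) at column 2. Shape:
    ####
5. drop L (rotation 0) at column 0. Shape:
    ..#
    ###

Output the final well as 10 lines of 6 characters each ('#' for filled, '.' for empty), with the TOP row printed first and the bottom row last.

Answer: ......
......
..#...
###...
..####
.....#
..####
..###.
...##.
....##

Derivation:
Drop 1: Z rot2 at col 3 lands with bottom-row=0; cleared 0 line(s) (total 0); column heights now [0 0 0 2 2 1], max=2
Drop 2: J rot0 at col 2 lands with bottom-row=2; cleared 0 line(s) (total 0); column heights now [0 0 4 3 3 1], max=4
Drop 3: L rot0 at col 3 lands with bottom-row=3; cleared 0 line(s) (total 0); column heights now [0 0 4 4 4 5], max=5
Drop 4: I rot0 at col 2 lands with bottom-row=5; cleared 0 line(s) (total 0); column heights now [0 0 6 6 6 6], max=6
Drop 5: L rot0 at col 0 lands with bottom-row=6; cleared 0 line(s) (total 0); column heights now [7 7 8 6 6 6], max=8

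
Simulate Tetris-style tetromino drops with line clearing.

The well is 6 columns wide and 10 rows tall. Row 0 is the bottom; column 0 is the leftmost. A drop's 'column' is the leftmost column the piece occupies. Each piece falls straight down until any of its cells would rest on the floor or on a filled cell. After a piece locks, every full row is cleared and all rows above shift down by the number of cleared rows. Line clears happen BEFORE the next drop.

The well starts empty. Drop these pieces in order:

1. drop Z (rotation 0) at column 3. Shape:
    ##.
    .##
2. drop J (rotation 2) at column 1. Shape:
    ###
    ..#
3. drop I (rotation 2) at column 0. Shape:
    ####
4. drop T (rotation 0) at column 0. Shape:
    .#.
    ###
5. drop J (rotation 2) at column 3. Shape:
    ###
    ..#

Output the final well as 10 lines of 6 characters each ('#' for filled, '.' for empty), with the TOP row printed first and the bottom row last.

Drop 1: Z rot0 at col 3 lands with bottom-row=0; cleared 0 line(s) (total 0); column heights now [0 0 0 2 2 1], max=2
Drop 2: J rot2 at col 1 lands with bottom-row=2; cleared 0 line(s) (total 0); column heights now [0 4 4 4 2 1], max=4
Drop 3: I rot2 at col 0 lands with bottom-row=4; cleared 0 line(s) (total 0); column heights now [5 5 5 5 2 1], max=5
Drop 4: T rot0 at col 0 lands with bottom-row=5; cleared 0 line(s) (total 0); column heights now [6 7 6 5 2 1], max=7
Drop 5: J rot2 at col 3 lands with bottom-row=4; cleared 1 line(s) (total 1); column heights now [5 6 5 5 2 5], max=6

Answer: ......
......
......
......
.#....
####.#
.###..
...#..
...##.
....##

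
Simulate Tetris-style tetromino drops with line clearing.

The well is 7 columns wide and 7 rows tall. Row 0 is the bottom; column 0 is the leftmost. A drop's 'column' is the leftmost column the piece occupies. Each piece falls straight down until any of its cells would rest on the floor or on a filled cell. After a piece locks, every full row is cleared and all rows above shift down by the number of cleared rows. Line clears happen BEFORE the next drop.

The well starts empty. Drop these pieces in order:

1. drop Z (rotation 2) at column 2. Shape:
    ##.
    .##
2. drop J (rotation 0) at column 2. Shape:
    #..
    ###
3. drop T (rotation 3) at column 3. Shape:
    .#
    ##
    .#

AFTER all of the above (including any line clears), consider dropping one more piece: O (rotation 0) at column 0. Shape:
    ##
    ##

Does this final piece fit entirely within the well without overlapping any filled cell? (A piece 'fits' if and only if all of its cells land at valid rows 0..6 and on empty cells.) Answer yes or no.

Drop 1: Z rot2 at col 2 lands with bottom-row=0; cleared 0 line(s) (total 0); column heights now [0 0 2 2 1 0 0], max=2
Drop 2: J rot0 at col 2 lands with bottom-row=2; cleared 0 line(s) (total 0); column heights now [0 0 4 3 3 0 0], max=4
Drop 3: T rot3 at col 3 lands with bottom-row=3; cleared 0 line(s) (total 0); column heights now [0 0 4 5 6 0 0], max=6
Test piece O rot0 at col 0 (width 2): heights before test = [0 0 4 5 6 0 0]; fits = True

Answer: yes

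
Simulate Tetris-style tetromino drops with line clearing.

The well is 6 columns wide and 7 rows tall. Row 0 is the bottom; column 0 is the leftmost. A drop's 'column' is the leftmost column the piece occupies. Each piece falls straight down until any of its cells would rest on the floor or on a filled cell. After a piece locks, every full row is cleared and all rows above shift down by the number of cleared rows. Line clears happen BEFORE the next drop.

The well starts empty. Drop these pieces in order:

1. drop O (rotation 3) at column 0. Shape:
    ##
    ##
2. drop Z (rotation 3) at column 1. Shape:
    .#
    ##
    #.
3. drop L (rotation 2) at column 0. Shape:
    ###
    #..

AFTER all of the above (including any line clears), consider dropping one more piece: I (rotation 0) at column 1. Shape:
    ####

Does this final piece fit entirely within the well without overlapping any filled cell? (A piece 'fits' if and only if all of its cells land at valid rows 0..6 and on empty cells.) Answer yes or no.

Answer: yes

Derivation:
Drop 1: O rot3 at col 0 lands with bottom-row=0; cleared 0 line(s) (total 0); column heights now [2 2 0 0 0 0], max=2
Drop 2: Z rot3 at col 1 lands with bottom-row=2; cleared 0 line(s) (total 0); column heights now [2 4 5 0 0 0], max=5
Drop 3: L rot2 at col 0 lands with bottom-row=4; cleared 0 line(s) (total 0); column heights now [6 6 6 0 0 0], max=6
Test piece I rot0 at col 1 (width 4): heights before test = [6 6 6 0 0 0]; fits = True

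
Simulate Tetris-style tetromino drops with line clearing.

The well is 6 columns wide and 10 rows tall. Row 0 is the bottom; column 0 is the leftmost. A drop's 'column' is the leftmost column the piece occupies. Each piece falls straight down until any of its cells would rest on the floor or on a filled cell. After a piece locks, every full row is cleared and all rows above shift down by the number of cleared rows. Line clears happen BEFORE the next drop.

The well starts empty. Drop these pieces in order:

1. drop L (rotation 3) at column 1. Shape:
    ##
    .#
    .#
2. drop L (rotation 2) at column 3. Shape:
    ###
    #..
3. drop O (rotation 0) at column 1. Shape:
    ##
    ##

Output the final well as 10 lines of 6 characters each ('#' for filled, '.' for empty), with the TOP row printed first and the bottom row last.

Drop 1: L rot3 at col 1 lands with bottom-row=0; cleared 0 line(s) (total 0); column heights now [0 3 3 0 0 0], max=3
Drop 2: L rot2 at col 3 lands with bottom-row=0; cleared 0 line(s) (total 0); column heights now [0 3 3 2 2 2], max=3
Drop 3: O rot0 at col 1 lands with bottom-row=3; cleared 0 line(s) (total 0); column heights now [0 5 5 2 2 2], max=5

Answer: ......
......
......
......
......
.##...
.##...
.##...
..####
..##..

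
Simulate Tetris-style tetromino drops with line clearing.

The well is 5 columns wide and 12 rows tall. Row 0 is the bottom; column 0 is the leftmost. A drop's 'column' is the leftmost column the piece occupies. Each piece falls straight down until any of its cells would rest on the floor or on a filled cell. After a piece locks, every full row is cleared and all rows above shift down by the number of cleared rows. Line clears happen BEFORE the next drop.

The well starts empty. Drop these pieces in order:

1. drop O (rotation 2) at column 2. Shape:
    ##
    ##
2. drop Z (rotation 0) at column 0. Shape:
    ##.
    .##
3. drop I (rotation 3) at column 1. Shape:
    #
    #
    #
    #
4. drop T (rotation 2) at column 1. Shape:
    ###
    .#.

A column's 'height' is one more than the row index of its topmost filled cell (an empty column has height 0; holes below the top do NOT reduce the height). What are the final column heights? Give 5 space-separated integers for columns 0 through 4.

Drop 1: O rot2 at col 2 lands with bottom-row=0; cleared 0 line(s) (total 0); column heights now [0 0 2 2 0], max=2
Drop 2: Z rot0 at col 0 lands with bottom-row=2; cleared 0 line(s) (total 0); column heights now [4 4 3 2 0], max=4
Drop 3: I rot3 at col 1 lands with bottom-row=4; cleared 0 line(s) (total 0); column heights now [4 8 3 2 0], max=8
Drop 4: T rot2 at col 1 lands with bottom-row=7; cleared 0 line(s) (total 0); column heights now [4 9 9 9 0], max=9

Answer: 4 9 9 9 0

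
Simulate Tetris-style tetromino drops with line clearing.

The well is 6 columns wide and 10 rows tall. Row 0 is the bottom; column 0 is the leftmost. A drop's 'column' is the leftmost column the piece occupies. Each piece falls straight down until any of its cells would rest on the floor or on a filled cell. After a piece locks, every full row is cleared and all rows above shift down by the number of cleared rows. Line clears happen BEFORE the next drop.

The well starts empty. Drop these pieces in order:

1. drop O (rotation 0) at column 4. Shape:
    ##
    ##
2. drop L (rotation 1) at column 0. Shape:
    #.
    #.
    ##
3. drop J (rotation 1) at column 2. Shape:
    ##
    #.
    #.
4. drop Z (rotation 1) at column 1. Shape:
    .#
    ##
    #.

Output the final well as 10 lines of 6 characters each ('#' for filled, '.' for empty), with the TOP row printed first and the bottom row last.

Answer: ......
......
......
......
......
..#...
.##...
####..
#.#.##
###.##

Derivation:
Drop 1: O rot0 at col 4 lands with bottom-row=0; cleared 0 line(s) (total 0); column heights now [0 0 0 0 2 2], max=2
Drop 2: L rot1 at col 0 lands with bottom-row=0; cleared 0 line(s) (total 0); column heights now [3 1 0 0 2 2], max=3
Drop 3: J rot1 at col 2 lands with bottom-row=0; cleared 0 line(s) (total 0); column heights now [3 1 3 3 2 2], max=3
Drop 4: Z rot1 at col 1 lands with bottom-row=2; cleared 0 line(s) (total 0); column heights now [3 4 5 3 2 2], max=5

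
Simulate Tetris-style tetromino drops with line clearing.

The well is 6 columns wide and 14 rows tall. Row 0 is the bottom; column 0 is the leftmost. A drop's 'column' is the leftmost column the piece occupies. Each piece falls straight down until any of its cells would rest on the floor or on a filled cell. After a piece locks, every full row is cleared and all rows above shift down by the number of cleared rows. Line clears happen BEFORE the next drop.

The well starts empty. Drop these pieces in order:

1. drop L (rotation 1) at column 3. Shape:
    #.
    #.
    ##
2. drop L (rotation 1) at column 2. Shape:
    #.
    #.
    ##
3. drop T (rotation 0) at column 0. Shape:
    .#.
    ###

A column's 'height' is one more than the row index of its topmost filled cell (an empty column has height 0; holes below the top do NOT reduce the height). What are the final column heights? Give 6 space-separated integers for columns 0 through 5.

Answer: 7 8 7 4 1 0

Derivation:
Drop 1: L rot1 at col 3 lands with bottom-row=0; cleared 0 line(s) (total 0); column heights now [0 0 0 3 1 0], max=3
Drop 2: L rot1 at col 2 lands with bottom-row=3; cleared 0 line(s) (total 0); column heights now [0 0 6 4 1 0], max=6
Drop 3: T rot0 at col 0 lands with bottom-row=6; cleared 0 line(s) (total 0); column heights now [7 8 7 4 1 0], max=8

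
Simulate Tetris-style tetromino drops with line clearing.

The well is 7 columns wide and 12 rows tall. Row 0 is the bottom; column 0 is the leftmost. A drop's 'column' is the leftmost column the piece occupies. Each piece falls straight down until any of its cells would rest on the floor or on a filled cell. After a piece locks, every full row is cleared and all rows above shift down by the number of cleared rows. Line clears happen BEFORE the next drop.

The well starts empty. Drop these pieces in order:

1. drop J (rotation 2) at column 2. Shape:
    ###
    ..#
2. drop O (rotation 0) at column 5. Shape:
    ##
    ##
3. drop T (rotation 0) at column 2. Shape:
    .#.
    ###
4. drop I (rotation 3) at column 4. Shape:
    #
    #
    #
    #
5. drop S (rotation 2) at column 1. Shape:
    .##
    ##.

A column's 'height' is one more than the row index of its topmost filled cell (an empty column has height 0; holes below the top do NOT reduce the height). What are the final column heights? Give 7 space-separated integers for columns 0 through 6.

Drop 1: J rot2 at col 2 lands with bottom-row=0; cleared 0 line(s) (total 0); column heights now [0 0 2 2 2 0 0], max=2
Drop 2: O rot0 at col 5 lands with bottom-row=0; cleared 0 line(s) (total 0); column heights now [0 0 2 2 2 2 2], max=2
Drop 3: T rot0 at col 2 lands with bottom-row=2; cleared 0 line(s) (total 0); column heights now [0 0 3 4 3 2 2], max=4
Drop 4: I rot3 at col 4 lands with bottom-row=3; cleared 0 line(s) (total 0); column heights now [0 0 3 4 7 2 2], max=7
Drop 5: S rot2 at col 1 lands with bottom-row=3; cleared 0 line(s) (total 0); column heights now [0 4 5 5 7 2 2], max=7

Answer: 0 4 5 5 7 2 2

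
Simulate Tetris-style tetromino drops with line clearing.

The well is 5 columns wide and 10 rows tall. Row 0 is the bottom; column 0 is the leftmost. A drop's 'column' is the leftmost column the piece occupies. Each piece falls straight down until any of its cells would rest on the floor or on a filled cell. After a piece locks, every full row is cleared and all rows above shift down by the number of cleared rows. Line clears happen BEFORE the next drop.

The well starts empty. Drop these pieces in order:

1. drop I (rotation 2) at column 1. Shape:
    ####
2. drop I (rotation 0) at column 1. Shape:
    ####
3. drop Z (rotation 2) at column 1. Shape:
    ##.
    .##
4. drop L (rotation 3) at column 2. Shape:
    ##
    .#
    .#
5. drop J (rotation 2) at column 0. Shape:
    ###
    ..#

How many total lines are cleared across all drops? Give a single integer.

Answer: 0

Derivation:
Drop 1: I rot2 at col 1 lands with bottom-row=0; cleared 0 line(s) (total 0); column heights now [0 1 1 1 1], max=1
Drop 2: I rot0 at col 1 lands with bottom-row=1; cleared 0 line(s) (total 0); column heights now [0 2 2 2 2], max=2
Drop 3: Z rot2 at col 1 lands with bottom-row=2; cleared 0 line(s) (total 0); column heights now [0 4 4 3 2], max=4
Drop 4: L rot3 at col 2 lands with bottom-row=3; cleared 0 line(s) (total 0); column heights now [0 4 6 6 2], max=6
Drop 5: J rot2 at col 0 lands with bottom-row=6; cleared 0 line(s) (total 0); column heights now [8 8 8 6 2], max=8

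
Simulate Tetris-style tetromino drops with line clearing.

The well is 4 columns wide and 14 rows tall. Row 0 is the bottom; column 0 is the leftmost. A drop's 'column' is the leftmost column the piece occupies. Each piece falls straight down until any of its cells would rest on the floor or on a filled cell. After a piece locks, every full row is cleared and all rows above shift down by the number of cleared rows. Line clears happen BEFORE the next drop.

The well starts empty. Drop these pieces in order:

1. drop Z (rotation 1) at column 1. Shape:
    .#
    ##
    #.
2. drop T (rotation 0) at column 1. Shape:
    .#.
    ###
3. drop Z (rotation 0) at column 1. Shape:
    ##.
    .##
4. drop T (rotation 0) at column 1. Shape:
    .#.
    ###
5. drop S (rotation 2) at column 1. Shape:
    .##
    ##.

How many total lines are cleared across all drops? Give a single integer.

Drop 1: Z rot1 at col 1 lands with bottom-row=0; cleared 0 line(s) (total 0); column heights now [0 2 3 0], max=3
Drop 2: T rot0 at col 1 lands with bottom-row=3; cleared 0 line(s) (total 0); column heights now [0 4 5 4], max=5
Drop 3: Z rot0 at col 1 lands with bottom-row=5; cleared 0 line(s) (total 0); column heights now [0 7 7 6], max=7
Drop 4: T rot0 at col 1 lands with bottom-row=7; cleared 0 line(s) (total 0); column heights now [0 8 9 8], max=9
Drop 5: S rot2 at col 1 lands with bottom-row=9; cleared 0 line(s) (total 0); column heights now [0 10 11 11], max=11

Answer: 0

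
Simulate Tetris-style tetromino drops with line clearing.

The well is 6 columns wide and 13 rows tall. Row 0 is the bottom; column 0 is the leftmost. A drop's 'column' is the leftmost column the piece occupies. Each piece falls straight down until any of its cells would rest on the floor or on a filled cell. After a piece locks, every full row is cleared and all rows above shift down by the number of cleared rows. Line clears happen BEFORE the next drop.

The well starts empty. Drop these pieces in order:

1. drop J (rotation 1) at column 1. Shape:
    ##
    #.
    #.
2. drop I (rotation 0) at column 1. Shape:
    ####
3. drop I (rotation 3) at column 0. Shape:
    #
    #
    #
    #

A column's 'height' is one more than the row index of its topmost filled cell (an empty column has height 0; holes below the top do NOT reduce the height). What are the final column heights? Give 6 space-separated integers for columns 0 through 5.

Answer: 4 4 4 4 4 0

Derivation:
Drop 1: J rot1 at col 1 lands with bottom-row=0; cleared 0 line(s) (total 0); column heights now [0 3 3 0 0 0], max=3
Drop 2: I rot0 at col 1 lands with bottom-row=3; cleared 0 line(s) (total 0); column heights now [0 4 4 4 4 0], max=4
Drop 3: I rot3 at col 0 lands with bottom-row=0; cleared 0 line(s) (total 0); column heights now [4 4 4 4 4 0], max=4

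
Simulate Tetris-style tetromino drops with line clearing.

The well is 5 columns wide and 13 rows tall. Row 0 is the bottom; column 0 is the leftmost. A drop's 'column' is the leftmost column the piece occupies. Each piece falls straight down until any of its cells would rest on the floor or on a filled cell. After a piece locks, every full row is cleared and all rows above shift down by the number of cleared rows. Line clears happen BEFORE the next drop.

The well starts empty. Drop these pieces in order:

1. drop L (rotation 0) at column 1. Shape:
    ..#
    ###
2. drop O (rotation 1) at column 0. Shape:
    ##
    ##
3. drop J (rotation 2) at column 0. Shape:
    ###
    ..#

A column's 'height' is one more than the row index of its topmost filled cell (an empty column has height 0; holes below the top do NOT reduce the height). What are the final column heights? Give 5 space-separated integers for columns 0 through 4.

Drop 1: L rot0 at col 1 lands with bottom-row=0; cleared 0 line(s) (total 0); column heights now [0 1 1 2 0], max=2
Drop 2: O rot1 at col 0 lands with bottom-row=1; cleared 0 line(s) (total 0); column heights now [3 3 1 2 0], max=3
Drop 3: J rot2 at col 0 lands with bottom-row=2; cleared 0 line(s) (total 0); column heights now [4 4 4 2 0], max=4

Answer: 4 4 4 2 0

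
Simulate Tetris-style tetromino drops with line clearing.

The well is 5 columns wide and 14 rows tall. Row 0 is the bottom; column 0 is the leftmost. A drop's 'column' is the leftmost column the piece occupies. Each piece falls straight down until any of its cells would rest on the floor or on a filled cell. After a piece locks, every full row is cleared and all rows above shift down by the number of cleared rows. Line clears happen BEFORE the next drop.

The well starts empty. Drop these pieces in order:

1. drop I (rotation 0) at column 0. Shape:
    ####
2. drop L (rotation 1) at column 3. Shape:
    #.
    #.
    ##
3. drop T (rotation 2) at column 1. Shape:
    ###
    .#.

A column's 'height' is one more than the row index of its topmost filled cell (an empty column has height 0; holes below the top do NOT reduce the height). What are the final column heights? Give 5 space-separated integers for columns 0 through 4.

Drop 1: I rot0 at col 0 lands with bottom-row=0; cleared 0 line(s) (total 0); column heights now [1 1 1 1 0], max=1
Drop 2: L rot1 at col 3 lands with bottom-row=1; cleared 0 line(s) (total 0); column heights now [1 1 1 4 2], max=4
Drop 3: T rot2 at col 1 lands with bottom-row=3; cleared 0 line(s) (total 0); column heights now [1 5 5 5 2], max=5

Answer: 1 5 5 5 2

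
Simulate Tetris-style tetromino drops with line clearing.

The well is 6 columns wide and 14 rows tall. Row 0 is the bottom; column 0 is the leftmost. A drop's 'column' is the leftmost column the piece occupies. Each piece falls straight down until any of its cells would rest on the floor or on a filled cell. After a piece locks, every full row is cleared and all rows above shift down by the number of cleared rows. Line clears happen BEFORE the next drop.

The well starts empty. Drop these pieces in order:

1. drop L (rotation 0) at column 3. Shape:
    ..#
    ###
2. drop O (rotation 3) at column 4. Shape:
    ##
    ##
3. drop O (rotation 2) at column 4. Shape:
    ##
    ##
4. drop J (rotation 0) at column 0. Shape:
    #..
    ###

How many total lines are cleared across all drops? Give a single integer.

Drop 1: L rot0 at col 3 lands with bottom-row=0; cleared 0 line(s) (total 0); column heights now [0 0 0 1 1 2], max=2
Drop 2: O rot3 at col 4 lands with bottom-row=2; cleared 0 line(s) (total 0); column heights now [0 0 0 1 4 4], max=4
Drop 3: O rot2 at col 4 lands with bottom-row=4; cleared 0 line(s) (total 0); column heights now [0 0 0 1 6 6], max=6
Drop 4: J rot0 at col 0 lands with bottom-row=0; cleared 1 line(s) (total 1); column heights now [1 0 0 0 5 5], max=5

Answer: 1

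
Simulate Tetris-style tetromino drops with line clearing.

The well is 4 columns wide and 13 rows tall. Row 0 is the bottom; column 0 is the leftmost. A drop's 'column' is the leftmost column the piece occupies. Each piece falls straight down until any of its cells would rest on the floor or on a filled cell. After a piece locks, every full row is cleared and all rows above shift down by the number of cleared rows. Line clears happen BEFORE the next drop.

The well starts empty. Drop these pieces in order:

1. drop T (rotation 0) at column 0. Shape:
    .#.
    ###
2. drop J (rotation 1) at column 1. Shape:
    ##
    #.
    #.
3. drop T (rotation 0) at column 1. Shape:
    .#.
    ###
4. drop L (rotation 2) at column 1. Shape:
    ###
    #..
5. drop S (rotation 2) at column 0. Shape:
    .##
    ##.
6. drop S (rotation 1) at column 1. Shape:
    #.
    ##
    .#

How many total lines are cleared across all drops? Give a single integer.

Drop 1: T rot0 at col 0 lands with bottom-row=0; cleared 0 line(s) (total 0); column heights now [1 2 1 0], max=2
Drop 2: J rot1 at col 1 lands with bottom-row=2; cleared 0 line(s) (total 0); column heights now [1 5 5 0], max=5
Drop 3: T rot0 at col 1 lands with bottom-row=5; cleared 0 line(s) (total 0); column heights now [1 6 7 6], max=7
Drop 4: L rot2 at col 1 lands with bottom-row=6; cleared 0 line(s) (total 0); column heights now [1 8 8 8], max=8
Drop 5: S rot2 at col 0 lands with bottom-row=8; cleared 0 line(s) (total 0); column heights now [9 10 10 8], max=10
Drop 6: S rot1 at col 1 lands with bottom-row=10; cleared 0 line(s) (total 0); column heights now [9 13 12 8], max=13

Answer: 0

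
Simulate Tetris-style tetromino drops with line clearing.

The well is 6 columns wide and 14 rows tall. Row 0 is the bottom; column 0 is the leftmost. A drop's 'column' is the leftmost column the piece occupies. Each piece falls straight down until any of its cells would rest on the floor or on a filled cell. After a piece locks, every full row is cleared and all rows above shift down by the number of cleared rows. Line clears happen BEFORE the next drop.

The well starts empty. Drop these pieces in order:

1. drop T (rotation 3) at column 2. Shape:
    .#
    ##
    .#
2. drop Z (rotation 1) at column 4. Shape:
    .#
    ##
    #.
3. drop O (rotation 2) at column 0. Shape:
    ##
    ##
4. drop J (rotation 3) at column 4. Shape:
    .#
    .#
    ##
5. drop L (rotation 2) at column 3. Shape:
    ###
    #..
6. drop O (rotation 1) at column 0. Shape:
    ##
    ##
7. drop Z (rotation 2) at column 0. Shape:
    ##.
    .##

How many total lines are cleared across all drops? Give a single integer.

Drop 1: T rot3 at col 2 lands with bottom-row=0; cleared 0 line(s) (total 0); column heights now [0 0 2 3 0 0], max=3
Drop 2: Z rot1 at col 4 lands with bottom-row=0; cleared 0 line(s) (total 0); column heights now [0 0 2 3 2 3], max=3
Drop 3: O rot2 at col 0 lands with bottom-row=0; cleared 1 line(s) (total 1); column heights now [1 1 0 2 1 2], max=2
Drop 4: J rot3 at col 4 lands with bottom-row=2; cleared 0 line(s) (total 1); column heights now [1 1 0 2 3 5], max=5
Drop 5: L rot2 at col 3 lands with bottom-row=4; cleared 0 line(s) (total 1); column heights now [1 1 0 6 6 6], max=6
Drop 6: O rot1 at col 0 lands with bottom-row=1; cleared 0 line(s) (total 1); column heights now [3 3 0 6 6 6], max=6
Drop 7: Z rot2 at col 0 lands with bottom-row=3; cleared 0 line(s) (total 1); column heights now [5 5 4 6 6 6], max=6

Answer: 1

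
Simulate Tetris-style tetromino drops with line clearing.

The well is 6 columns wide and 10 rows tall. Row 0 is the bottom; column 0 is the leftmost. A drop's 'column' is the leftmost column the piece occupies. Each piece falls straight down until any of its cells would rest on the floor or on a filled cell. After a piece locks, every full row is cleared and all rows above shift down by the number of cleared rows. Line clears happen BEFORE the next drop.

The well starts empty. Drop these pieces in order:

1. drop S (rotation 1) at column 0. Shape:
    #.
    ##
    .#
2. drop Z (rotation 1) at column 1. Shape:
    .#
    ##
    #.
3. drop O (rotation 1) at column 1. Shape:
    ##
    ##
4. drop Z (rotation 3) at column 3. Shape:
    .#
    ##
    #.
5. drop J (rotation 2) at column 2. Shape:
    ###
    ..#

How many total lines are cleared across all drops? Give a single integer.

Answer: 0

Derivation:
Drop 1: S rot1 at col 0 lands with bottom-row=0; cleared 0 line(s) (total 0); column heights now [3 2 0 0 0 0], max=3
Drop 2: Z rot1 at col 1 lands with bottom-row=2; cleared 0 line(s) (total 0); column heights now [3 4 5 0 0 0], max=5
Drop 3: O rot1 at col 1 lands with bottom-row=5; cleared 0 line(s) (total 0); column heights now [3 7 7 0 0 0], max=7
Drop 4: Z rot3 at col 3 lands with bottom-row=0; cleared 0 line(s) (total 0); column heights now [3 7 7 2 3 0], max=7
Drop 5: J rot2 at col 2 lands with bottom-row=6; cleared 0 line(s) (total 0); column heights now [3 7 8 8 8 0], max=8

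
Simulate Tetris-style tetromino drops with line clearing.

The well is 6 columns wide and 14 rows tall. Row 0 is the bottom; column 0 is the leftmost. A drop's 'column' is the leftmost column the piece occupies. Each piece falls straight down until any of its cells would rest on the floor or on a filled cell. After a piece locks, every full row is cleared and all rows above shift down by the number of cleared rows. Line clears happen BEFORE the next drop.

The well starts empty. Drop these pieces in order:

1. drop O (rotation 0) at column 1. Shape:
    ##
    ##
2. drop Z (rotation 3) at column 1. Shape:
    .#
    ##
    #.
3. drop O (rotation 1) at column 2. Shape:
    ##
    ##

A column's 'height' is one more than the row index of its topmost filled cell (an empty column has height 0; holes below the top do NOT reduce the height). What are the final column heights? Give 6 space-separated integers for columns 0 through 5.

Drop 1: O rot0 at col 1 lands with bottom-row=0; cleared 0 line(s) (total 0); column heights now [0 2 2 0 0 0], max=2
Drop 2: Z rot3 at col 1 lands with bottom-row=2; cleared 0 line(s) (total 0); column heights now [0 4 5 0 0 0], max=5
Drop 3: O rot1 at col 2 lands with bottom-row=5; cleared 0 line(s) (total 0); column heights now [0 4 7 7 0 0], max=7

Answer: 0 4 7 7 0 0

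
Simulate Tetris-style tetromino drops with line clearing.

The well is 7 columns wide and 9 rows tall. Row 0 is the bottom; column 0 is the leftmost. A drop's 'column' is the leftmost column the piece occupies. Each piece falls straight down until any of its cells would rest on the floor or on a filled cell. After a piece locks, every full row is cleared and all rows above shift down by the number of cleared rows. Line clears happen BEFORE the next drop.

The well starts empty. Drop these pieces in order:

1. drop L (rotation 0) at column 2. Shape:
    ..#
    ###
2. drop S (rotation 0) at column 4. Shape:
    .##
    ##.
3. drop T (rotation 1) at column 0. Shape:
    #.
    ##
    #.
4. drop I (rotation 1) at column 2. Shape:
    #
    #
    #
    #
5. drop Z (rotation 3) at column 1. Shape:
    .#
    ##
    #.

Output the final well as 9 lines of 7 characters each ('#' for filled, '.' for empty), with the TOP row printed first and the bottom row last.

Drop 1: L rot0 at col 2 lands with bottom-row=0; cleared 0 line(s) (total 0); column heights now [0 0 1 1 2 0 0], max=2
Drop 2: S rot0 at col 4 lands with bottom-row=2; cleared 0 line(s) (total 0); column heights now [0 0 1 1 3 4 4], max=4
Drop 3: T rot1 at col 0 lands with bottom-row=0; cleared 0 line(s) (total 0); column heights now [3 2 1 1 3 4 4], max=4
Drop 4: I rot1 at col 2 lands with bottom-row=1; cleared 0 line(s) (total 0); column heights now [3 2 5 1 3 4 4], max=5
Drop 5: Z rot3 at col 1 lands with bottom-row=4; cleared 0 line(s) (total 0); column heights now [3 6 7 1 3 4 4], max=7

Answer: .......
.......
..#....
.##....
.##....
..#..##
#.#.##.
###.#..
#.###..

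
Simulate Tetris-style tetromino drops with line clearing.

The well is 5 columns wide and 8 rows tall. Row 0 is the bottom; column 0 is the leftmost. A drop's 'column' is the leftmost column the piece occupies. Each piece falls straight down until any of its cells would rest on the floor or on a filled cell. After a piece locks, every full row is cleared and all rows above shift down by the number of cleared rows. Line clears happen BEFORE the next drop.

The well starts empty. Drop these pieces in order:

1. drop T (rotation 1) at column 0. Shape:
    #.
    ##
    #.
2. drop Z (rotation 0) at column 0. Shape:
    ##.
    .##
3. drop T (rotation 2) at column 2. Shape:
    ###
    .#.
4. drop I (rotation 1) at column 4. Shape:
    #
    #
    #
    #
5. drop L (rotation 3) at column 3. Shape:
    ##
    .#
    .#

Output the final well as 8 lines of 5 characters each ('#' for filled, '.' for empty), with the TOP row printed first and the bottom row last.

Drop 1: T rot1 at col 0 lands with bottom-row=0; cleared 0 line(s) (total 0); column heights now [3 2 0 0 0], max=3
Drop 2: Z rot0 at col 0 lands with bottom-row=2; cleared 0 line(s) (total 0); column heights now [4 4 3 0 0], max=4
Drop 3: T rot2 at col 2 lands with bottom-row=2; cleared 1 line(s) (total 1); column heights now [3 3 3 3 0], max=3
Drop 4: I rot1 at col 4 lands with bottom-row=0; cleared 1 line(s) (total 2); column heights now [2 2 0 0 3], max=3
Drop 5: L rot3 at col 3 lands with bottom-row=3; cleared 0 line(s) (total 2); column heights now [2 2 0 6 6], max=6

Answer: .....
.....
...##
....#
....#
....#
##..#
#...#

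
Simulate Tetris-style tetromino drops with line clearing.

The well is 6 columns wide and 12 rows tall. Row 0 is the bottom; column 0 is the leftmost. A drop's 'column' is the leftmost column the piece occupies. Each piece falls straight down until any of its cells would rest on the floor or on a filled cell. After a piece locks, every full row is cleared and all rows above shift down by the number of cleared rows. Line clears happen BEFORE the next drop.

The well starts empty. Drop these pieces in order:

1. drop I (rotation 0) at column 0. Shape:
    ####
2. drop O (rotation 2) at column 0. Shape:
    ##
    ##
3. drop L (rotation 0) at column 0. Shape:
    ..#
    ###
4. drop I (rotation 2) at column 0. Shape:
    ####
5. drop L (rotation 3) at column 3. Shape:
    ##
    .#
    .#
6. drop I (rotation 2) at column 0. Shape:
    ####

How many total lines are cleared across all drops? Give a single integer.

Answer: 0

Derivation:
Drop 1: I rot0 at col 0 lands with bottom-row=0; cleared 0 line(s) (total 0); column heights now [1 1 1 1 0 0], max=1
Drop 2: O rot2 at col 0 lands with bottom-row=1; cleared 0 line(s) (total 0); column heights now [3 3 1 1 0 0], max=3
Drop 3: L rot0 at col 0 lands with bottom-row=3; cleared 0 line(s) (total 0); column heights now [4 4 5 1 0 0], max=5
Drop 4: I rot2 at col 0 lands with bottom-row=5; cleared 0 line(s) (total 0); column heights now [6 6 6 6 0 0], max=6
Drop 5: L rot3 at col 3 lands with bottom-row=4; cleared 0 line(s) (total 0); column heights now [6 6 6 7 7 0], max=7
Drop 6: I rot2 at col 0 lands with bottom-row=7; cleared 0 line(s) (total 0); column heights now [8 8 8 8 7 0], max=8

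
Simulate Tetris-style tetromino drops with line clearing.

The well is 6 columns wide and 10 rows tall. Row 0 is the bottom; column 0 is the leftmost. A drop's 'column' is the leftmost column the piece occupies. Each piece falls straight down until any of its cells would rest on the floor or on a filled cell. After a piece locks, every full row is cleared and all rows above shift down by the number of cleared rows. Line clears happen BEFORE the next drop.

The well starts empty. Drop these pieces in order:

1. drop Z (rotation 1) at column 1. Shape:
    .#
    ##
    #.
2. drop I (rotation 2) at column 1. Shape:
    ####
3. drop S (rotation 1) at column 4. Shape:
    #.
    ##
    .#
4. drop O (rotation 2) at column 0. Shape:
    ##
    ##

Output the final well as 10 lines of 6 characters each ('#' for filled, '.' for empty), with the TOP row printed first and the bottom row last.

Drop 1: Z rot1 at col 1 lands with bottom-row=0; cleared 0 line(s) (total 0); column heights now [0 2 3 0 0 0], max=3
Drop 2: I rot2 at col 1 lands with bottom-row=3; cleared 0 line(s) (total 0); column heights now [0 4 4 4 4 0], max=4
Drop 3: S rot1 at col 4 lands with bottom-row=3; cleared 0 line(s) (total 0); column heights now [0 4 4 4 6 5], max=6
Drop 4: O rot2 at col 0 lands with bottom-row=4; cleared 0 line(s) (total 0); column heights now [6 6 4 4 6 5], max=6

Answer: ......
......
......
......
##..#.
##..##
.#####
..#...
.##...
.#....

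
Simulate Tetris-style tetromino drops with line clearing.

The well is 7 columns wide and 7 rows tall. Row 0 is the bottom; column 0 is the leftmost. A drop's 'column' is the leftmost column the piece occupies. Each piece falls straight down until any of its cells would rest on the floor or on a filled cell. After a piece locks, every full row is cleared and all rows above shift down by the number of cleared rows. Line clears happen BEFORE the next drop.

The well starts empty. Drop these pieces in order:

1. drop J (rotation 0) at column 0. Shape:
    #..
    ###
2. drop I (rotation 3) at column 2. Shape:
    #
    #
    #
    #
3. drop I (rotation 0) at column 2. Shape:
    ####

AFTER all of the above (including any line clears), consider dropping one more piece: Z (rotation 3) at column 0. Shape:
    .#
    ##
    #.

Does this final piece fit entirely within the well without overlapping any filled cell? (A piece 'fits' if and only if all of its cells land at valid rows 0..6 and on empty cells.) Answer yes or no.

Answer: yes

Derivation:
Drop 1: J rot0 at col 0 lands with bottom-row=0; cleared 0 line(s) (total 0); column heights now [2 1 1 0 0 0 0], max=2
Drop 2: I rot3 at col 2 lands with bottom-row=1; cleared 0 line(s) (total 0); column heights now [2 1 5 0 0 0 0], max=5
Drop 3: I rot0 at col 2 lands with bottom-row=5; cleared 0 line(s) (total 0); column heights now [2 1 6 6 6 6 0], max=6
Test piece Z rot3 at col 0 (width 2): heights before test = [2 1 6 6 6 6 0]; fits = True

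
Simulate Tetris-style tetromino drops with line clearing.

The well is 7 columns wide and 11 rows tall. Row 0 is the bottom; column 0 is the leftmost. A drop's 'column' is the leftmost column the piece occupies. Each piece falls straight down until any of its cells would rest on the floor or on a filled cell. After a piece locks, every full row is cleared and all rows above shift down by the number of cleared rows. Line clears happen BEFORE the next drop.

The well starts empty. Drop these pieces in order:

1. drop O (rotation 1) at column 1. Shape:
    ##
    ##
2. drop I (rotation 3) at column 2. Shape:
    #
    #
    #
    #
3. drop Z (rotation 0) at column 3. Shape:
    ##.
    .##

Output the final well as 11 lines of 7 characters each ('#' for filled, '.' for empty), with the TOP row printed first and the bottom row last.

Drop 1: O rot1 at col 1 lands with bottom-row=0; cleared 0 line(s) (total 0); column heights now [0 2 2 0 0 0 0], max=2
Drop 2: I rot3 at col 2 lands with bottom-row=2; cleared 0 line(s) (total 0); column heights now [0 2 6 0 0 0 0], max=6
Drop 3: Z rot0 at col 3 lands with bottom-row=0; cleared 0 line(s) (total 0); column heights now [0 2 6 2 2 1 0], max=6

Answer: .......
.......
.......
.......
.......
..#....
..#....
..#....
..#....
.####..
.##.##.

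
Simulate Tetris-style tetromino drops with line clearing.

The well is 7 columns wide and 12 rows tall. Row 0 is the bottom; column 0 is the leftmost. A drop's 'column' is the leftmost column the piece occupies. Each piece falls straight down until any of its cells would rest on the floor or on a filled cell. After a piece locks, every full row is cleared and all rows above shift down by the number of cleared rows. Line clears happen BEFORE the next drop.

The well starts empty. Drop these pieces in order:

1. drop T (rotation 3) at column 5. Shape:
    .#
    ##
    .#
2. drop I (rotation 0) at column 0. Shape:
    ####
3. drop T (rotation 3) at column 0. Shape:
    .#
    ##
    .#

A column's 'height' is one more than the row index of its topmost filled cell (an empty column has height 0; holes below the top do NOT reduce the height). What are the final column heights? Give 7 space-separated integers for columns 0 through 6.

Answer: 3 4 1 1 0 2 3

Derivation:
Drop 1: T rot3 at col 5 lands with bottom-row=0; cleared 0 line(s) (total 0); column heights now [0 0 0 0 0 2 3], max=3
Drop 2: I rot0 at col 0 lands with bottom-row=0; cleared 0 line(s) (total 0); column heights now [1 1 1 1 0 2 3], max=3
Drop 3: T rot3 at col 0 lands with bottom-row=1; cleared 0 line(s) (total 0); column heights now [3 4 1 1 0 2 3], max=4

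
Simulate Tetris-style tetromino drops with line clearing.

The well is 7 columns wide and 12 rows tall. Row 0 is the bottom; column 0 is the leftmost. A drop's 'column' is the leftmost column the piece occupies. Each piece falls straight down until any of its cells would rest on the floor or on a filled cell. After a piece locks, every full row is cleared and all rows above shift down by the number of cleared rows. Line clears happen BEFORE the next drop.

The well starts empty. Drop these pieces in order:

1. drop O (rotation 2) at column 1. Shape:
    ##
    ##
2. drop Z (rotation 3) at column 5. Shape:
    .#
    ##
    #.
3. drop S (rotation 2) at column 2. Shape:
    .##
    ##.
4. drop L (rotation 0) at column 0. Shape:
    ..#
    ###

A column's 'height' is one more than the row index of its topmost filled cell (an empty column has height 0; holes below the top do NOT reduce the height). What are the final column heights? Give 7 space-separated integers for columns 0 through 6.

Answer: 4 4 5 4 4 2 3

Derivation:
Drop 1: O rot2 at col 1 lands with bottom-row=0; cleared 0 line(s) (total 0); column heights now [0 2 2 0 0 0 0], max=2
Drop 2: Z rot3 at col 5 lands with bottom-row=0; cleared 0 line(s) (total 0); column heights now [0 2 2 0 0 2 3], max=3
Drop 3: S rot2 at col 2 lands with bottom-row=2; cleared 0 line(s) (total 0); column heights now [0 2 3 4 4 2 3], max=4
Drop 4: L rot0 at col 0 lands with bottom-row=3; cleared 0 line(s) (total 0); column heights now [4 4 5 4 4 2 3], max=5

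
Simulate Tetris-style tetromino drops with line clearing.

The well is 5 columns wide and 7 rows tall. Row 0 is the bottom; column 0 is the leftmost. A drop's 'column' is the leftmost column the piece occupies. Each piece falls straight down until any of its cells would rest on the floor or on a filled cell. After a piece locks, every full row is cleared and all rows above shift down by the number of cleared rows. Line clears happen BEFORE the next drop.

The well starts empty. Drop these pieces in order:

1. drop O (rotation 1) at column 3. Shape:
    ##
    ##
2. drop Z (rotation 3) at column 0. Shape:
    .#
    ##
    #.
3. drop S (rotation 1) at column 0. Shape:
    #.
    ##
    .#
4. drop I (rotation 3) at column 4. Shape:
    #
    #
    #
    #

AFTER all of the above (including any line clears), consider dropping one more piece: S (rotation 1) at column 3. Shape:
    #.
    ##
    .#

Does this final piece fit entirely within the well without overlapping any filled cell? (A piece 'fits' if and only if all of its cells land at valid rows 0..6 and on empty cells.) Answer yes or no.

Answer: no

Derivation:
Drop 1: O rot1 at col 3 lands with bottom-row=0; cleared 0 line(s) (total 0); column heights now [0 0 0 2 2], max=2
Drop 2: Z rot3 at col 0 lands with bottom-row=0; cleared 0 line(s) (total 0); column heights now [2 3 0 2 2], max=3
Drop 3: S rot1 at col 0 lands with bottom-row=3; cleared 0 line(s) (total 0); column heights now [6 5 0 2 2], max=6
Drop 4: I rot3 at col 4 lands with bottom-row=2; cleared 0 line(s) (total 0); column heights now [6 5 0 2 6], max=6
Test piece S rot1 at col 3 (width 2): heights before test = [6 5 0 2 6]; fits = False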